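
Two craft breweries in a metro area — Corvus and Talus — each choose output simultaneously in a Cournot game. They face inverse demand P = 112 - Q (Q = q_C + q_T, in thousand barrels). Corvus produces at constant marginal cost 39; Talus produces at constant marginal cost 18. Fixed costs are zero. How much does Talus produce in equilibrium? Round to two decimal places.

38.33

Corvus's profit: π_C = (112 - Q)q_C - (39q_C). Setting ∂π_C/∂q_C = 0: 73 - 2q_C - (q_T) = 0.
Talus's profit: π_T = (112 - Q)q_T - (18q_T). Setting ∂π_T/∂q_T = 0: 94 - 2q_T - (q_C) = 0.
Rearranging gives the reaction functions q_C = (73 - q_T)/2 and q_T = (94 - q_C)/2.
Solving the pair: q_C = 52/3, q_T = 115/3.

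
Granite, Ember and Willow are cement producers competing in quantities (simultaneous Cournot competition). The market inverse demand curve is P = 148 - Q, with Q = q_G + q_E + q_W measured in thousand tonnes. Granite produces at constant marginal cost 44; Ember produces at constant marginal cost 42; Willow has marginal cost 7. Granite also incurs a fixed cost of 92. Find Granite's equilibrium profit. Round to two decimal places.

Granite's profit: π_G = (148 - Q)q_G - (44q_G). Setting ∂π_G/∂q_G = 0: 104 - 2q_G - (q_E + q_W) = 0.
Ember's profit: π_E = (148 - Q)q_E - (42q_E). Setting ∂π_E/∂q_E = 0: 106 - 2q_E - (q_G + q_W) = 0.
Willow's first-order condition: 141 - 2q_W - (q_G + q_E) = 0.
Adding the 3 first-order conditions: 351 − 4Q = 0, so Q = 351/4.
Back-substituting: q_G = (104 − 351/4) = 65/4, q_E = (106 − 351/4) = 73/4, q_W = (141 − 351/4) = 213/4.
Price P = 148 - 351/4 = 241/4.
Granite's profit: (241/4 - 44)·(65/4) - 92 = 172.0625.

172.06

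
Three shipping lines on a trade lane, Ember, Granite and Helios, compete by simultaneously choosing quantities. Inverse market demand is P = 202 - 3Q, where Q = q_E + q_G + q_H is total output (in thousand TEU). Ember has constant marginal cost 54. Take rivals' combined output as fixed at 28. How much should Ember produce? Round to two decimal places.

10.67

With rivals' combined output fixed at 28, Ember's profit is π_E = (202 - 3·28 - 3q_E)q_E - (54q_E) = (118 - 3q_E)q_E - (54q_E).
∂π_E/∂q_E = 64 - 6q_E = 0, so q_E = 32/3.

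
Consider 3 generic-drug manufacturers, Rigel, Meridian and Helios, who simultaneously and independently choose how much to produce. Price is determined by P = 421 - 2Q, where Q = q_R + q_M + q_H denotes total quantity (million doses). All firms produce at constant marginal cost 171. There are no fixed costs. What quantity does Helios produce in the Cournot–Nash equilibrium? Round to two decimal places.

A representative firm's profit is π_i = q_i(421 - 2Q) - 171q_i.
Setting ∂π_i/∂q_i = 0 with rivals' quantities fixed: 250 - 4q_i - 2·Σ_{j≠i} q_j = 0.
By symmetry each firm produces the same amount; substituting Σ_{j≠i} q_j = 2q_i yields q_i = 250/8 = 125/4.

31.25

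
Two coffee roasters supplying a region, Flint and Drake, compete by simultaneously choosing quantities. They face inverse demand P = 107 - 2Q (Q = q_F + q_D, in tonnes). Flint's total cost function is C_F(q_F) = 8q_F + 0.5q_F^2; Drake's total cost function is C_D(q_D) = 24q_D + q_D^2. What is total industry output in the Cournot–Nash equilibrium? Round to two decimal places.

Flint's profit: π_F = (107 - 2Q)q_F - (8q_F + (1/2)q_F²). Setting ∂π_F/∂q_F = 0: 99 - 5q_F - 2(q_D) = 0.
Drake's first-order condition: 83 - 6q_D - 2(q_F) = 0.
So q_F = (99 - 2q_D)/5 and q_D = (83 - 2q_F)/6.
Substituting one into the other gives q_F = 214/13 and q_D = 217/26.
Total output Q = 214/13 + 217/26 = 645/26.

24.81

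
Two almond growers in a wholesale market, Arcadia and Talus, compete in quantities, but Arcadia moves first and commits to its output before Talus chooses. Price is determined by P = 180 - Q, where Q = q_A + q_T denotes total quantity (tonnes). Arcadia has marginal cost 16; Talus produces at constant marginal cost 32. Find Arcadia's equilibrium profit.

Solve by backward induction. Given q_A, the follower Talus maximises π_T = (180 - q_A - q_T)q_T - 32q_T.
Setting the follower's marginal profit to zero, 148 - q_A - 2q_T = 0, i.e. q_T = (148 - q_A)/2.
The leader anticipates this reaction. Substituting into P = 180 - Q gives P = 106 - (1/2)q_A, so π_A = (106 - (1/2)q_A)q_A - 16q_A.
Leader FOC: 90 - q_A = 0, so q_A = 90.
Then q_T = (148 - 90)/2 = 29.
Price P = 180 - 119 = 61.
Arcadia's profit: (61 - 16)·90 = 4050.

4050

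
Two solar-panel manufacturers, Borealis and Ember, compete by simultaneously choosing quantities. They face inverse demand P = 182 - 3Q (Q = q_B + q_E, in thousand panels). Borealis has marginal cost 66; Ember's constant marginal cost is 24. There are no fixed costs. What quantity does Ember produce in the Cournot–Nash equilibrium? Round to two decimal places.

Borealis's profit: π_B = (182 - 3Q)q_B - (66q_B). Setting ∂π_B/∂q_B = 0: 116 - 6q_B - 3(q_E) = 0.
Ember's first-order condition: 158 - 6q_E - 3(q_B) = 0.
Best responses: q_B = (116 - 3q_E)/6, q_E = (158 - 3q_B)/6.
Solving the pair: q_B = 74/9, q_E = 200/9.

22.22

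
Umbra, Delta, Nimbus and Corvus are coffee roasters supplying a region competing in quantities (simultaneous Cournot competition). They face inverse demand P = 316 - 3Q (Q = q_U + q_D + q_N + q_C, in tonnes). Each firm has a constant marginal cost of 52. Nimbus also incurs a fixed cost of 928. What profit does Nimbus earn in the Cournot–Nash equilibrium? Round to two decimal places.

Each firm earns π_i = (316 - 3Q)q_i - 52q_i.
Setting ∂π_i/∂q_i = 0 with rivals' quantities fixed: 264 - 6q_i - 3·Σ_{j≠i} q_j = 0.
With identical firms every q_j equals q_i, so Σ_{j≠i} q_j = 3q_i and 264 = 15q_i, giving q_i = 88/5.
Price P = 316 - 3·(352/5) = 524/5.
Nimbus's profit: (524/5 - 52)·(88/5) - 928 = 32/25.

1.28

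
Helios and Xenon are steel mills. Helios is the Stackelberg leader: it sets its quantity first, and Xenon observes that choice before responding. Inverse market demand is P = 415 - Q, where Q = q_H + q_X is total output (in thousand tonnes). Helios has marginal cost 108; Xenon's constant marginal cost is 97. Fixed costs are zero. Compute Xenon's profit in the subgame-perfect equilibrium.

Solve by backward induction. Given q_H, the follower Xenon maximises π_X = (415 - q_H - q_X)q_X - 97q_X.
Setting the follower's marginal profit to zero, 318 - q_H - 2q_X = 0, i.e. q_X = (318 - q_H)/2.
The leader anticipates this reaction. Substituting into P = 415 - Q gives P = 256 - (1/2)q_H, so π_H = (256 - (1/2)q_H)q_H - 108q_H.
Maximising: ∂π_H/∂q_H = 148 - q_H = 0, giving q_H = 148.
Then q_X = (318 - 148)/2 = 85.
Price P = 415 - 233 = 182.
Xenon's profit: (182 - 97)·85 = 7225.

7225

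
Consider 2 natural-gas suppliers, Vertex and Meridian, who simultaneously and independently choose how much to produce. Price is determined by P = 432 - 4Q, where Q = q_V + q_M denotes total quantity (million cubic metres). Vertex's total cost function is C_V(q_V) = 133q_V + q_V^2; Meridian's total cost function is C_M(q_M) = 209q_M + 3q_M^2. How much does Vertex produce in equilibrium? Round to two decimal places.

26.56

Vertex's profit: π_V = (432 - 4Q)q_V - (133q_V + q_V²). Setting ∂π_V/∂q_V = 0: 299 - 10q_V - 4(q_M) = 0.
Meridian's profit: π_M = (432 - 4Q)q_M - (209q_M + 3q_M²). Setting ∂π_M/∂q_M = 0: 223 - 14q_M - 4(q_V) = 0.
So q_V = (299 - 4q_M)/10 and q_M = (223 - 4q_V)/14.
Solving the pair: q_V = 1647/62, q_M = 517/62.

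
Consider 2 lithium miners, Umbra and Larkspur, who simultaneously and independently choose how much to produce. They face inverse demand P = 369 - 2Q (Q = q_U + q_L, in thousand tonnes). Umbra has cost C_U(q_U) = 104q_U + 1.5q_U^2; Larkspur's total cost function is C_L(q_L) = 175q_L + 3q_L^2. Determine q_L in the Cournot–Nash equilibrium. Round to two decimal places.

Umbra's profit: π_U = (369 - 2Q)q_U - (104q_U + (3/2)q_U²). Setting ∂π_U/∂q_U = 0: 265 - 7q_U - 2(q_L) = 0.
Larkspur's first-order condition: 194 - 10q_L - 2(q_U) = 0.
Best responses: q_U = (265 - 2q_L)/7, q_L = (194 - 2q_U)/10.
Solving the pair: q_U = 377/11, q_L = 138/11.

12.55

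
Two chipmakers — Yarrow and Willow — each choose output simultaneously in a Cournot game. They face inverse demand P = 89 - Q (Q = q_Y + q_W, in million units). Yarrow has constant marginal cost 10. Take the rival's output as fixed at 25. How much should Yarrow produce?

With the rival's output fixed at 25, Yarrow's profit is π_Y = (89 - 25 - q_Y)q_Y - (10q_Y) = (64 - q_Y)q_Y - (10q_Y).
∂π_Y/∂q_Y = 54 - 2q_Y = 0, so q_Y = 27.

27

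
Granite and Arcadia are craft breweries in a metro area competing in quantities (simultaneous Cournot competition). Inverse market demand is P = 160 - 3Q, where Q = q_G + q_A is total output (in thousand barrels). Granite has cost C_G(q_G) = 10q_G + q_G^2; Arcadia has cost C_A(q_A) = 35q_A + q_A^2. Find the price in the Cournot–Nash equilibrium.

Granite's profit: π_G = (160 - 3Q)q_G - (10q_G + q_G²). Setting ∂π_G/∂q_G = 0: 150 - 8q_G - 3(q_A) = 0.
Arcadia's first-order condition: 125 - 8q_A - 3(q_G) = 0.
Best responses: q_G = (150 - 3q_A)/8, q_A = (125 - 3q_G)/8.
Substituting one into the other gives q_G = 15 and q_A = 10.
Total output Q = 25, so price P = 160 - 3·25 = 85.

85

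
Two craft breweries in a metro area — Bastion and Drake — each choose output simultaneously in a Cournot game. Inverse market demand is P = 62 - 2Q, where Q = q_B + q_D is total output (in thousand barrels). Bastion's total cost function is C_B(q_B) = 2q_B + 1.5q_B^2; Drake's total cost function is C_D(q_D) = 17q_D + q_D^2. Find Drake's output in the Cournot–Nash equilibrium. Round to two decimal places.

5.13

Bastion's profit: π_B = (62 - 2Q)q_B - (2q_B + (3/2)q_B²). Setting ∂π_B/∂q_B = 0: 60 - 7q_B - 2(q_D) = 0.
Drake's first-order condition: 45 - 6q_D - 2(q_B) = 0.
So q_B = (60 - 2q_D)/7 and q_D = (45 - 2q_B)/6.
Substituting one into the other gives q_B = 135/19 and q_D = 195/38.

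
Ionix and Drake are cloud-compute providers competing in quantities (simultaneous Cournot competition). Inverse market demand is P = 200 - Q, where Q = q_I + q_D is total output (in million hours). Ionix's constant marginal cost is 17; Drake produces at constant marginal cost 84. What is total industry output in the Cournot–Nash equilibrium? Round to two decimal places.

99.67

Ionix's profit: π_I = (200 - Q)q_I - (17q_I). Setting ∂π_I/∂q_I = 0: 183 - 2q_I - (q_D) = 0.
Drake's profit: π_D = (200 - Q)q_D - (84q_D). Setting ∂π_D/∂q_D = 0: 116 - 2q_D - (q_I) = 0.
So q_I = (183 - q_D)/2 and q_D = (116 - q_I)/2.
Substituting one into the other gives q_I = 250/3 and q_D = 49/3.
Total output Q = 250/3 + 49/3 = 299/3.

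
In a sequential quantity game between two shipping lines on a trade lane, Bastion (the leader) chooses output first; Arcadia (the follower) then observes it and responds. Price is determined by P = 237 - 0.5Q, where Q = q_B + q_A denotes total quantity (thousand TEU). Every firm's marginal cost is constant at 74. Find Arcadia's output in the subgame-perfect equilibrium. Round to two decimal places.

81.50

The follower Arcadia best-responds to any q_B: π_A = (237 - 0.5Q)q_A - 74q_A.
Follower FOC: 163 - (1/2)q_B - q_A = 0, so q_A(q_B) = (163 - (1/2)q_B).
Bastion substitutes q_A(q_B) into its own profit: π_B = q_B(237 - (1/2)q_B - (163 - (1/2)q_B)/2) - 74q_B = (311/2 - (1/4)q_B)q_B - 74q_B.
Leader FOC: 163/2 - (1/2)q_B = 0, so q_B = 163.
Then q_A = (163 - (1/2)·163) = 163/2.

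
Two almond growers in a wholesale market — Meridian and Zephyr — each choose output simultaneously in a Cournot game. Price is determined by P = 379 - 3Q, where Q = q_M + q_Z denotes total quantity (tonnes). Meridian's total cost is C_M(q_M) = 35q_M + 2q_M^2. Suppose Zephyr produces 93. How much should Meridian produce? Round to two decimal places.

With the rival's output fixed at 93, Meridian's profit is π_M = (379 - 3·93 - 3q_M)q_M - (35q_M + 2q_M²) = (100 - 3q_M)q_M - (35q_M + 2q_M²).
∂π_M/∂q_M = 65 - 10q_M = 0, so q_M = 13/2.

6.50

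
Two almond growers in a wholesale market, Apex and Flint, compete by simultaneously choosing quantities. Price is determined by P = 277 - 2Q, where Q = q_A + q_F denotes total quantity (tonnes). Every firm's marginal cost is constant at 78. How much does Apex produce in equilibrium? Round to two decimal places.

33.17

A representative firm's profit is π_i = q_i(277 - 2Q) - 78q_i.
First-order condition (treating rivals' output as given): 199 - 4q_i - 2q_j = 0.
With identical firms every q_j equals q_i, so q_j = q_i and 199 = 6q_i, giving q_i = 199/6.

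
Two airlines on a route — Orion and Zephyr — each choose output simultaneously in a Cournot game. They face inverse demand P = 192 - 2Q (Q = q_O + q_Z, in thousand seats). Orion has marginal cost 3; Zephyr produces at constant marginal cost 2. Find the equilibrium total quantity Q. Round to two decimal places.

63.17

Orion's profit: π_O = (192 - 2Q)q_O - (3q_O). Setting ∂π_O/∂q_O = 0: 189 - 4q_O - 2(q_Z) = 0.
Zephyr's first-order condition: 190 - 4q_Z - 2(q_O) = 0.
Best responses: q_O = (189 - 2q_Z)/4, q_Z = (190 - 2q_O)/4.
Solving the pair: q_O = 94/3, q_Z = 191/6.
Total output Q = 94/3 + 191/6 = 379/6.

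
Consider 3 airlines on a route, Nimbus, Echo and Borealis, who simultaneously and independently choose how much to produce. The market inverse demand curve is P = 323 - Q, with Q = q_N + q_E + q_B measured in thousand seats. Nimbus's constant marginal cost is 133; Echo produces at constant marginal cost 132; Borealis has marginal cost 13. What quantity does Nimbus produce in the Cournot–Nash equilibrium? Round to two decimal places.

17.25

Nimbus's profit: π_N = (323 - Q)q_N - (133q_N). Setting ∂π_N/∂q_N = 0: 190 - 2q_N - (q_E + q_B) = 0.
Echo's profit: π_E = (323 - Q)q_E - (132q_E). Setting ∂π_E/∂q_E = 0: 191 - 2q_E - (q_N + q_B) = 0.
Borealis's first-order condition: 310 - 2q_B - (q_N + q_E) = 0.
Adding the 3 conditions: 691 − 2Q − 2Q = 0, i.e. Q = 691/4.
Back-substituting: q_N = (190 − 691/4) = 69/4, q_E = (191 − 691/4) = 73/4, q_B = (310 − 691/4) = 549/4.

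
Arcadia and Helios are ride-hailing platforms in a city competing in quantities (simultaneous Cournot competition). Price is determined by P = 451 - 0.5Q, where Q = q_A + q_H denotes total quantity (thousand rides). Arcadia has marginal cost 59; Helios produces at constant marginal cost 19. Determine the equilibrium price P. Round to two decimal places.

176.33

Arcadia's profit: π_A = (451 - 0.5Q)q_A - (59q_A). Setting ∂π_A/∂q_A = 0: 392 - q_A - (1/2)(q_H) = 0.
Helios's profit: π_H = (451 - 0.5Q)q_H - (19q_H). Setting ∂π_H/∂q_H = 0: 432 - q_H - (1/2)(q_A) = 0.
Rearranging gives the reaction functions q_A = (392 - (1/2)q_H) and q_H = (432 - (1/2)q_A).
Substituting one into the other gives q_A = 704/3 and q_H = 944/3.
Total output Q = 1648/3, so price P = 451 - (1/2)·(1648/3) = 529/3.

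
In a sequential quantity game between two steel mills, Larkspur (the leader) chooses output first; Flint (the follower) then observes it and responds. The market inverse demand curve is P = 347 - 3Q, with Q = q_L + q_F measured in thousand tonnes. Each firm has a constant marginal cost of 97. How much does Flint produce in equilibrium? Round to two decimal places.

Solve by backward induction. Given q_L, the follower Flint maximises π_F = (347 - 3q_L - 3q_F)q_F - 97q_F.
Follower FOC: 250 - 3q_L - 6q_F = 0, so q_F(q_L) = (250 - 3q_L)/6.
Larkspur substitutes q_F(q_L) into its own profit: π_L = q_L(347 - 3q_L - (250 - 3q_L)/2) - 97q_L = (222 - (3/2)q_L)q_L - 97q_L.
Maximising: ∂π_L/∂q_L = 125 - 3q_L = 0, giving q_L = 125/3.
Then q_F = (250 - 3·(125/3))/6 = 125/6.

20.83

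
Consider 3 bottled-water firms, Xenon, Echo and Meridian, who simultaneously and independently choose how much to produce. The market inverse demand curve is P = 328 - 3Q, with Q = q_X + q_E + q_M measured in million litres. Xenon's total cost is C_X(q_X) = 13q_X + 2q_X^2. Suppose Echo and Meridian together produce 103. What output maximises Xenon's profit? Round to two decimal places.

With rivals' combined output fixed at 103, Xenon's profit is π_X = (328 - 3·103 - 3q_X)q_X - (13q_X + 2q_X²) = (19 - 3q_X)q_X - (13q_X + 2q_X²).
∂π_X/∂q_X = 6 - 10q_X = 0, so q_X = 3/5.

0.60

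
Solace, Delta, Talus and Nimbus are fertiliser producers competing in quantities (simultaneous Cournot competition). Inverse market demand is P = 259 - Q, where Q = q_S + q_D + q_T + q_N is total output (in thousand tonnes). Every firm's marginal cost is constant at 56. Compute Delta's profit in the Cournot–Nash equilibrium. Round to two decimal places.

1648.36

A representative firm's profit is π_i = q_i(259 - Q) - 56q_i.
First-order condition (treating rivals' output as given): 203 - 2q_i - Σ_{j≠i} q_j = 0.
With identical firms every q_j equals q_i, so Σ_{j≠i} q_j = 3q_i and 203 = 5q_i, giving q_i = 203/5.
Price P = 259 - 812/5 = 483/5.
Delta's profit: (483/5 - 56)·(203/5) = 1648.3600.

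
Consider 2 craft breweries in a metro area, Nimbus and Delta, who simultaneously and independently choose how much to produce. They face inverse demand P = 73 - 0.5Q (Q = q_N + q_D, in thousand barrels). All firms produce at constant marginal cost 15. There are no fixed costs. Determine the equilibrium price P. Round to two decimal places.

34.33

A representative firm's profit is π_i = q_i(73 - 0.5Q) - 15q_i.
First-order condition (treating rivals' output as given): 58 - q_i - (1/2)q_j = 0.
With identical firms every q_j equals q_i, so q_j = q_i and 58 = (3/2)q_i, giving q_i = 116/3.
Total output Q = 232/3, so price P = 73 - (1/2)·(232/3) = 103/3.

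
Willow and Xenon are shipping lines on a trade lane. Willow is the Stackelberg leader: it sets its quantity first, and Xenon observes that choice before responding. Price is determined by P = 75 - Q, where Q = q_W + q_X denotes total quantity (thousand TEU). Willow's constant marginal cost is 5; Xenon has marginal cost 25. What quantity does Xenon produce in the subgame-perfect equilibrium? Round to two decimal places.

2.50

Solve by backward induction. Given q_W, the follower Xenon maximises π_X = (75 - q_W - q_X)q_X - 25q_X.
Follower FOC: 50 - q_W - 2q_X = 0, so q_X(q_W) = (50 - q_W)/2.
Willow substitutes q_X(q_W) into its own profit: π_W = q_W(75 - q_W - (50 - q_W)/2) - 5q_W = (50 - (1/2)q_W)q_W - 5q_W.
Maximising: ∂π_W/∂q_W = 45 - q_W = 0, giving q_W = 45.
Then q_X = (50 - 45)/2 = 5/2.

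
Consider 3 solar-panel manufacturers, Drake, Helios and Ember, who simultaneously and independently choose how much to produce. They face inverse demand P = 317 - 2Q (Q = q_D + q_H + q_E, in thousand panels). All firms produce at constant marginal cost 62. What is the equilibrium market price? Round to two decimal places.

125.75

Each firm earns π_i = (317 - 2Q)q_i - 62q_i.
Setting ∂π_i/∂q_i = 0 with rivals' quantities fixed: 255 - 4q_i - 2·Σ_{j≠i} q_j = 0.
By symmetry each firm produces the same amount; substituting Σ_{j≠i} q_j = 2q_i yields q_i = 255/8.
Total output Q = 765/8, so price P = 317 - 2·(765/8) = 503/4.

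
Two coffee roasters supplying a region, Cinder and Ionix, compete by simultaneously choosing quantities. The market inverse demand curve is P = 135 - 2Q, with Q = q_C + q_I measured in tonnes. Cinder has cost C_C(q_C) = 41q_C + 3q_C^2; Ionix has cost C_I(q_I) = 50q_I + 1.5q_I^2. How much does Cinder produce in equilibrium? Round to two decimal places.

Cinder's profit: π_C = (135 - 2Q)q_C - (41q_C + 3q_C²). Setting ∂π_C/∂q_C = 0: 94 - 10q_C - 2(q_I) = 0.
Ionix's first-order condition: 85 - 7q_I - 2(q_C) = 0.
Best responses: q_C = (94 - 2q_I)/10, q_I = (85 - 2q_C)/7.
Substituting one into the other gives q_C = 244/33 and q_I = 331/33.

7.39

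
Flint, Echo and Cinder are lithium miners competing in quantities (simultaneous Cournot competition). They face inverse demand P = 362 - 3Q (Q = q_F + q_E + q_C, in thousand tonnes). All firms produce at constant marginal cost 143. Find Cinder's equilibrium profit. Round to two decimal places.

A representative firm's profit is π_i = q_i(362 - 3Q) - 143q_i.
Setting ∂π_i/∂q_i = 0 with rivals' quantities fixed: 219 - 6q_i - 3·Σ_{j≠i} q_j = 0.
By symmetry each firm produces the same amount; substituting Σ_{j≠i} q_j = 2q_i yields q_i = 219/12 = 73/4.
Price P = 362 - 3·(219/4) = 791/4.
Cinder's profit: (791/4 - 143)·(73/4) = 999.1875.

999.19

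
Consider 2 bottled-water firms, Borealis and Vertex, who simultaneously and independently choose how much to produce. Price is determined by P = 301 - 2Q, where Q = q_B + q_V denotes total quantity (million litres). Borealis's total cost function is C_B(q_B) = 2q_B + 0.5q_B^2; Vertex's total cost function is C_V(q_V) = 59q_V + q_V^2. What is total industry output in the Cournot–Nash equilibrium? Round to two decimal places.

Borealis's profit: π_B = (301 - 2Q)q_B - (2q_B + (1/2)q_B²). Setting ∂π_B/∂q_B = 0: 299 - 5q_B - 2(q_V) = 0.
Vertex's first-order condition: 242 - 6q_V - 2(q_B) = 0.
Best responses: q_B = (299 - 2q_V)/5, q_V = (242 - 2q_B)/6.
Solving the pair: q_B = 655/13, q_V = 306/13.
Total output Q = 655/13 + 306/13 = 961/13.

73.92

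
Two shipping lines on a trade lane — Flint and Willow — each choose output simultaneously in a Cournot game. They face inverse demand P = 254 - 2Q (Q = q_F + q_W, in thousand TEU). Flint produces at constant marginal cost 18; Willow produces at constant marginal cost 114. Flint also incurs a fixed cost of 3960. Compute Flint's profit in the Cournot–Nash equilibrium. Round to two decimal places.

Flint's profit: π_F = (254 - 2Q)q_F - (18q_F). Setting ∂π_F/∂q_F = 0: 236 - 4q_F - 2(q_W) = 0.
Willow's first-order condition: 140 - 4q_W - 2(q_F) = 0.
Rearranging gives the reaction functions q_F = (236 - 2q_W)/4 and q_W = (140 - 2q_F)/4.
Solving the pair: q_F = 166/3, q_W = 22/3.
Price P = 254 - 2·(188/3) = 386/3.
Flint's profit: (386/3 - 18)·(166/3) - 3960 = 2163.5556.

2163.56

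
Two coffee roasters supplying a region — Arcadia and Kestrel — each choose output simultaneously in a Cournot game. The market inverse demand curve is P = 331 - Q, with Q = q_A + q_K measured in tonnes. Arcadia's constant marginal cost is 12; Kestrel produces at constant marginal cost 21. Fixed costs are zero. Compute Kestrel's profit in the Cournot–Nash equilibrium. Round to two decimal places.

10066.78

Arcadia's profit: π_A = (331 - Q)q_A - (12q_A). Setting ∂π_A/∂q_A = 0: 319 - 2q_A - (q_K) = 0.
Kestrel's first-order condition: 310 - 2q_K - (q_A) = 0.
Rearranging gives the reaction functions q_A = (319 - q_K)/2 and q_K = (310 - q_A)/2.
Substituting one into the other gives q_A = 328/3 and q_K = 301/3.
Price P = 331 - 629/3 = 364/3.
Kestrel's profit: (364/3 - 21)·(301/3) = 10066.7778.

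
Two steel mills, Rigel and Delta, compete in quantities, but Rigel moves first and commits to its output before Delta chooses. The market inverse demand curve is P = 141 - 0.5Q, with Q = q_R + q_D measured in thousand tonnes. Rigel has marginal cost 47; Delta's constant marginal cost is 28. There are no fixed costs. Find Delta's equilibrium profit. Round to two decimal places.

The follower Delta best-responds to any q_R: π_D = (141 - 0.5Q)q_D - 28q_D.
∂π_D/∂q_D = 113 - (1/2)q_R - q_D = 0 gives the reaction function q_D = (113 - (1/2)q_R).
The leader anticipates this reaction. Substituting into P = 141 - 0.5Q gives P = 169/2 - (1/4)q_R, so π_R = (169/2 - (1/4)q_R)q_R - 47q_R.
The leader's first-order condition 75/2 - (1/2)q_R = 0 yields q_R = 75.
Then q_D = (113 - (1/2)·75) = 151/2.
Price P = 141 - (1/2)·(301/2) = 263/4.
Delta's profit: (263/4 - 28)·(151/2) = 2850.1250.

2850.13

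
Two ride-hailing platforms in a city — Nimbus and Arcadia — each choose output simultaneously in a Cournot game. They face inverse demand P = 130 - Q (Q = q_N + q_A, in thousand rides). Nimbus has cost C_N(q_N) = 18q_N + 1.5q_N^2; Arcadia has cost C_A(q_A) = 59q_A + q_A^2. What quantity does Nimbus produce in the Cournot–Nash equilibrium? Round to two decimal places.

Nimbus's profit: π_N = (130 - Q)q_N - (18q_N + (3/2)q_N²). Setting ∂π_N/∂q_N = 0: 112 - 5q_N - (q_A) = 0.
Arcadia's profit: π_A = (130 - Q)q_A - (59q_A + q_A²). Setting ∂π_A/∂q_A = 0: 71 - 4q_A - (q_N) = 0.
So q_N = (112 - q_A)/5 and q_A = (71 - q_N)/4.
Substituting one into the other gives q_N = 377/19 and q_A = 243/19.

19.84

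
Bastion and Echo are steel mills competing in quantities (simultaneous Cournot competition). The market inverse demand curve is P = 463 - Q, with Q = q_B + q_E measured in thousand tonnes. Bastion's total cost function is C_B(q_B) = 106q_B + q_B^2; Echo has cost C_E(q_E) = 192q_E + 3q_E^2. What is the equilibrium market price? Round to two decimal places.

356.16

Bastion's profit: π_B = (463 - Q)q_B - (106q_B + q_B²). Setting ∂π_B/∂q_B = 0: 357 - 4q_B - (q_E) = 0.
Echo's first-order condition: 271 - 8q_E - (q_B) = 0.
So q_B = (357 - q_E)/4 and q_E = (271 - q_B)/8.
Solving the pair: q_B = 83.3871, q_E = 727/31.
Total output Q = 106.8387, so price P = 463 - 106.8387 = 356.1613.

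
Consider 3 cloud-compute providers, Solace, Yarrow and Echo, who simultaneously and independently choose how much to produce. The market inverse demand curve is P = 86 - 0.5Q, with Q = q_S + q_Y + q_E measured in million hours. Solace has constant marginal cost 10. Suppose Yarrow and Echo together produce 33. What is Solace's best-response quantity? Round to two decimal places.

59.50

With rivals' combined output fixed at 33, Solace's profit is π_S = (86 - (1/2)·33 - (1/2)q_S)q_S - (10q_S) = (139/2 - (1/2)q_S)q_S - (10q_S).
∂π_S/∂q_S = 119/2 - q_S = 0, so q_S = 119/2.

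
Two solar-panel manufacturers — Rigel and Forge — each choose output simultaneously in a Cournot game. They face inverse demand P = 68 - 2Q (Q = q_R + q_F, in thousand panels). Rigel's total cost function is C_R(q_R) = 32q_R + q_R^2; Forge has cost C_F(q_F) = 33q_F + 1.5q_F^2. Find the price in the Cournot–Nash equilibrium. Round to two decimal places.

51.16

Rigel's profit: π_R = (68 - 2Q)q_R - (32q_R + q_R²). Setting ∂π_R/∂q_R = 0: 36 - 6q_R - 2(q_F) = 0.
Forge's first-order condition: 35 - 7q_F - 2(q_R) = 0.
Best responses: q_R = (36 - 2q_F)/6, q_F = (35 - 2q_R)/7.
Substituting one into the other gives q_R = 91/19 and q_F = 69/19.
Total output Q = 160/19, so price P = 68 - 2·(160/19) = 972/19.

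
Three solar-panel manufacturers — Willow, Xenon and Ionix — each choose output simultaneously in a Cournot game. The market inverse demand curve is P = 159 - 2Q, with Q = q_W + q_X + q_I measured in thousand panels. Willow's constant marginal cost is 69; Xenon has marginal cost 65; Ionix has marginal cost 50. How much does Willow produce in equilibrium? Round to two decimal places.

8.38

Willow's profit: π_W = (159 - 2Q)q_W - (69q_W). Setting ∂π_W/∂q_W = 0: 90 - 4q_W - 2(q_X + q_I) = 0.
Xenon's profit: π_X = (159 - 2Q)q_X - (65q_X). Setting ∂π_X/∂q_X = 0: 94 - 4q_X - 2(q_W + q_I) = 0.
Ionix's first-order condition: 109 - 4q_I - 2(q_W + q_X) = 0.
Summing all 3 equations gives 293 − 8Q = 0, hence Q = 293/8.
Back-substituting: q_W = (90 − 293/4)/2 = 67/8, q_X = (94 − 293/4)/2 = 83/8, q_I = (109 − 293/4)/2 = 143/8.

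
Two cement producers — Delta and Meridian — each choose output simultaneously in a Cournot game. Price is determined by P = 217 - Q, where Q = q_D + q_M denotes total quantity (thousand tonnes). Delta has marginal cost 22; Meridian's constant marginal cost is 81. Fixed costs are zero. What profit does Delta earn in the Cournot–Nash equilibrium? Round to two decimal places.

7168.44

Delta's profit: π_D = (217 - Q)q_D - (22q_D). Setting ∂π_D/∂q_D = 0: 195 - 2q_D - (q_M) = 0.
Meridian's first-order condition: 136 - 2q_M - (q_D) = 0.
Best responses: q_D = (195 - q_M)/2, q_M = (136 - q_D)/2.
Substituting one into the other gives q_D = 254/3 and q_M = 77/3.
Price P = 217 - 331/3 = 320/3.
Delta's profit: (320/3 - 22)·(254/3) = 7168.4444.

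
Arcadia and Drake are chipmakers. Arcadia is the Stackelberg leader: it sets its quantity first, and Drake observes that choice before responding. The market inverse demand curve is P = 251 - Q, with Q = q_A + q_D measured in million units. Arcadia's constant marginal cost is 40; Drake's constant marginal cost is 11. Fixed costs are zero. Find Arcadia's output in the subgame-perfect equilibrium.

The follower Drake best-responds to any q_A: π_D = (251 - Q)q_D - 11q_D.
Setting the follower's marginal profit to zero, 240 - q_A - 2q_D = 0, i.e. q_D = (240 - q_A)/2.
Arcadia substitutes q_D(q_A) into its own profit: π_A = q_A(251 - q_A - (240 - q_A)/2) - 40q_A = (131 - (1/2)q_A)q_A - 40q_A.
The leader's first-order condition 91 - q_A = 0 yields q_A = 91.
Then q_D = (240 - 91)/2 = 149/2.

91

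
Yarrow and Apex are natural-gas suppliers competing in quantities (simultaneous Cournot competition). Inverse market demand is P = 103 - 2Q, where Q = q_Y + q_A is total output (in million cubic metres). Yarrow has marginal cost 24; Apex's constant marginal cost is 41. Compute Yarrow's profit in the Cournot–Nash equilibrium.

Yarrow's profit: π_Y = (103 - 2Q)q_Y - (24q_Y). Setting ∂π_Y/∂q_Y = 0: 79 - 4q_Y - 2(q_A) = 0.
Apex's profit: π_A = (103 - 2Q)q_A - (41q_A). Setting ∂π_A/∂q_A = 0: 62 - 4q_A - 2(q_Y) = 0.
Best responses: q_Y = (79 - 2q_A)/4, q_A = (62 - 2q_Y)/4.
Substituting one into the other gives q_Y = 16 and q_A = 15/2.
Price P = 103 - 2·(47/2) = 56.
Yarrow's profit: (56 - 24)·16 = 512.

512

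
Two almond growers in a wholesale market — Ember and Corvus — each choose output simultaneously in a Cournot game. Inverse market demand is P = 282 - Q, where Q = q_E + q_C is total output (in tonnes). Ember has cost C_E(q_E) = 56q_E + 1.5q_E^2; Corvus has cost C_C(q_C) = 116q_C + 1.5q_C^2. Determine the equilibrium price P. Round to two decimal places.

216.67

Ember's profit: π_E = (282 - Q)q_E - (56q_E + (3/2)q_E²). Setting ∂π_E/∂q_E = 0: 226 - 5q_E - (q_C) = 0.
Corvus's profit: π_C = (282 - Q)q_C - (116q_C + (3/2)q_C²). Setting ∂π_C/∂q_C = 0: 166 - 5q_C - (q_E) = 0.
Best responses: q_E = (226 - q_C)/5, q_C = (166 - q_E)/5.
Solving the pair: q_E = 241/6, q_C = 151/6.
Total output Q = 196/3, so price P = 282 - 196/3 = 650/3.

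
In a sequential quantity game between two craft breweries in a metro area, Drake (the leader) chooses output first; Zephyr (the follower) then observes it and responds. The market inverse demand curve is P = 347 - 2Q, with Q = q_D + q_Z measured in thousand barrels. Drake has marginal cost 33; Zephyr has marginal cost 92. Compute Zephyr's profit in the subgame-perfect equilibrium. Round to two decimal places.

The follower Zephyr best-responds to any q_D: π_Z = (347 - 2Q)q_Z - 92q_Z.
∂π_Z/∂q_Z = 255 - 2q_D - 4q_Z = 0 gives the reaction function q_Z = (255 - 2q_D)/4.
The leader anticipates this reaction. Substituting into P = 347 - 2Q gives P = 439/2 - q_D, so π_D = (439/2 - q_D)q_D - 33q_D.
The leader's first-order condition 373/2 - 2q_D = 0 yields q_D = 373/4.
Then q_Z = (255 - 2·(373/4))/4 = 137/8.
Price P = 347 - 2·(883/8) = 505/4.
Zephyr's profit: (505/4 - 92)·(137/8) = 586.5313.

586.53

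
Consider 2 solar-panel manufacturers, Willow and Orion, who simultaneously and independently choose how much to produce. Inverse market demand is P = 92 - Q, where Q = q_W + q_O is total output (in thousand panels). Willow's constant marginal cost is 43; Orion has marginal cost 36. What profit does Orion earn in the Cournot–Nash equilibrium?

Willow's profit: π_W = (92 - Q)q_W - (43q_W). Setting ∂π_W/∂q_W = 0: 49 - 2q_W - (q_O) = 0.
Orion's first-order condition: 56 - 2q_O - (q_W) = 0.
So q_W = (49 - q_O)/2 and q_O = (56 - q_W)/2.
Solving the pair: q_W = 14, q_O = 21.
Price P = 92 - 35 = 57.
Orion's profit: (57 - 36)·21 = 441.

441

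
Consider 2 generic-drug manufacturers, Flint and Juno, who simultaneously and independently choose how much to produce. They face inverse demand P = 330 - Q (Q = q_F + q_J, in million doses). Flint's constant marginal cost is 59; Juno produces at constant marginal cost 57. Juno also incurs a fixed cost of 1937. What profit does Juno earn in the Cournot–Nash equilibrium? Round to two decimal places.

Flint's profit: π_F = (330 - Q)q_F - (59q_F). Setting ∂π_F/∂q_F = 0: 271 - 2q_F - (q_J) = 0.
Juno's first-order condition: 273 - 2q_J - (q_F) = 0.
Rearranging gives the reaction functions q_F = (271 - q_J)/2 and q_J = (273 - q_F)/2.
Substituting one into the other gives q_F = 269/3 and q_J = 275/3.
Price P = 330 - 544/3 = 446/3.
Juno's profit: (446/3 - 57)·(275/3) - 1937 = 6465.7778.

6465.78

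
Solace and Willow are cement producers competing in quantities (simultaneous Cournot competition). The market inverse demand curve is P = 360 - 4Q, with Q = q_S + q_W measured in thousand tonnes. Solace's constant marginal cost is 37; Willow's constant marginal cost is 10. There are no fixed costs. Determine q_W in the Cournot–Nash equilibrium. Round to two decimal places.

Solace's profit: π_S = (360 - 4Q)q_S - (37q_S). Setting ∂π_S/∂q_S = 0: 323 - 8q_S - 4(q_W) = 0.
Willow's profit: π_W = (360 - 4Q)q_W - (10q_W). Setting ∂π_W/∂q_W = 0: 350 - 8q_W - 4(q_S) = 0.
Rearranging gives the reaction functions q_S = (323 - 4q_W)/8 and q_W = (350 - 4q_S)/8.
Solving the pair: q_S = 74/3, q_W = 377/12.

31.42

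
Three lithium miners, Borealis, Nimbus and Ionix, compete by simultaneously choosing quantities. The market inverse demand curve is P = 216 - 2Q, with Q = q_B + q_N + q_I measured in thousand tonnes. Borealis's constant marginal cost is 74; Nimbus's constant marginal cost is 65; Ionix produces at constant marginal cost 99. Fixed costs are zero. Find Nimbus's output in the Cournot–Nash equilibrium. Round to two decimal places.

24.25

Borealis's profit: π_B = (216 - 2Q)q_B - (74q_B). Setting ∂π_B/∂q_B = 0: 142 - 4q_B - 2(q_N + q_I) = 0.
Nimbus's first-order condition: 151 - 4q_N - 2(q_B + q_I) = 0.
Ionix's first-order condition: 117 - 4q_I - 2(q_B + q_N) = 0.
Adding the 3 first-order conditions: 410 − 8Q = 0, so Q = 205/4.
Back-substituting: q_B = (142 − 205/2)/2 = 79/4, q_N = (151 − 205/2)/2 = 97/4, q_I = (117 − 205/2)/2 = 29/4.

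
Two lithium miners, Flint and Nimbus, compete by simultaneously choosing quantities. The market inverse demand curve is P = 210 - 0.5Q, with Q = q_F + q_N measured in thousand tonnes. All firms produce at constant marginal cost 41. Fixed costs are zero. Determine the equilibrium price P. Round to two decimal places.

A representative firm's profit is π_i = q_i(210 - 0.5Q) - 41q_i.
Setting ∂π_i/∂q_i = 0 with rivals' quantities fixed: 169 - q_i - (1/2)q_j = 0.
By symmetry each firm produces the same amount; substituting q_j = q_i yields q_i = 169/(3/2) = 338/3.
Total output Q = 676/3, so price P = 210 - (1/2)·(676/3) = 292/3.

97.33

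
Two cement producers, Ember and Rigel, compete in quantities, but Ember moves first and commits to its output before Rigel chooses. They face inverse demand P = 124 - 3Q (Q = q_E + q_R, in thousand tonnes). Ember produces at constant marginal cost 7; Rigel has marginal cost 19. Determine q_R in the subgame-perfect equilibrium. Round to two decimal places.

The follower Rigel best-responds to any q_E: π_R = (124 - 3Q)q_R - 19q_R.
Setting the follower's marginal profit to zero, 105 - 3q_E - 6q_R = 0, i.e. q_R = (105 - 3q_E)/6.
The leader anticipates this reaction. Substituting into P = 124 - 3Q gives P = 143/2 - (3/2)q_E, so π_E = (143/2 - (3/2)q_E)q_E - 7q_E.
Maximising: ∂π_E/∂q_E = 129/2 - 3q_E = 0, giving q_E = 43/2.
Then q_R = (105 - 3·(43/2))/6 = 27/4.

6.75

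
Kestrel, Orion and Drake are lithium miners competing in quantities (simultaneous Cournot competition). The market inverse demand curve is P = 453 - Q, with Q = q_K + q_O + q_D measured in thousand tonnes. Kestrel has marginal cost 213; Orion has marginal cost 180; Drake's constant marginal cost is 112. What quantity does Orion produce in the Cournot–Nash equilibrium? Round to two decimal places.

Kestrel's profit: π_K = (453 - Q)q_K - (213q_K). Setting ∂π_K/∂q_K = 0: 240 - 2q_K - (q_O + q_D) = 0.
Orion's first-order condition: 273 - 2q_O - (q_K + q_D) = 0.
Drake's first-order condition: 341 - 2q_D - (q_K + q_O) = 0.
Summing all 3 equations gives 854 − 4Q = 0, hence Q = 427/2.
Back-substituting: q_K = (240 − 427/2) = 53/2, q_O = (273 − 427/2) = 119/2, q_D = (341 − 427/2) = 255/2.

59.50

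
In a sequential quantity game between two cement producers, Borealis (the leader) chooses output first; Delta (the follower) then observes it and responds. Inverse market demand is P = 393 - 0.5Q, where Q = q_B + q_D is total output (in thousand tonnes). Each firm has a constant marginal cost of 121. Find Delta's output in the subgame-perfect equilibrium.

136

The follower Delta best-responds to any q_B: π_D = (393 - 0.5Q)q_D - 121q_D.
Follower FOC: 272 - (1/2)q_B - q_D = 0, so q_D(q_B) = (272 - (1/2)q_B).
Borealis substitutes q_D(q_B) into its own profit: π_B = q_B(393 - (1/2)q_B - (272 - (1/2)q_B)/2) - 121q_B = (257 - (1/4)q_B)q_B - 121q_B.
Maximising: ∂π_B/∂q_B = 136 - (1/2)q_B = 0, giving q_B = 272.
Then q_D = (272 - (1/2)·272) = 136.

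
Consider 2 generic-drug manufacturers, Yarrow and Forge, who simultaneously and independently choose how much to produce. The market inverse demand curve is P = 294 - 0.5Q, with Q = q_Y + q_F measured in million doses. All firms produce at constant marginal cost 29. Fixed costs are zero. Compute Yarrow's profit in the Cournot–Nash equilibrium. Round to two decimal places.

15605.56

Each firm earns π_i = (294 - 0.5Q)q_i - 29q_i.
Setting ∂π_i/∂q_i = 0 with rivals' quantities fixed: 265 - q_i - (1/2)q_j = 0.
By symmetry each firm produces the same amount; substituting q_j = q_i yields q_i = 265/(3/2) = 530/3.
Price P = 294 - (1/2)·(1060/3) = 352/3.
Yarrow's profit: (352/3 - 29)·(530/3) = 15605.5556.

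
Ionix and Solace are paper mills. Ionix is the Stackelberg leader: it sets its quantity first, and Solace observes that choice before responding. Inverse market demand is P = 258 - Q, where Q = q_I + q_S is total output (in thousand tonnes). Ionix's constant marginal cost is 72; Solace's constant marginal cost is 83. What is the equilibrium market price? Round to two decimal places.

121.25

Solve by backward induction. Given q_I, the follower Solace maximises π_S = (258 - q_I - q_S)q_S - 83q_S.
Setting the follower's marginal profit to zero, 175 - q_I - 2q_S = 0, i.e. q_S = (175 - q_I)/2.
Ionix substitutes q_S(q_I) into its own profit: π_I = q_I(258 - q_I - (175 - q_I)/2) - 72q_I = (341/2 - (1/2)q_I)q_I - 72q_I.
The leader's first-order condition 197/2 - q_I = 0 yields q_I = 197/2.
Then q_S = (175 - 197/2)/2 = 153/4.
Total output Q = 547/4, so price P = 258 - 547/4 = 485/4.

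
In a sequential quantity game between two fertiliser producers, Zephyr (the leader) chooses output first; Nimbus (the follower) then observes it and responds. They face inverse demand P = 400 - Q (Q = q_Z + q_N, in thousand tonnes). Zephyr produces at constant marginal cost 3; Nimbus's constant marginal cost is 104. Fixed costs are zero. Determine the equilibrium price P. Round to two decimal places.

The follower Nimbus best-responds to any q_Z: π_N = (400 - Q)q_N - 104q_N.
Follower FOC: 296 - q_Z - 2q_N = 0, so q_N(q_Z) = (296 - q_Z)/2.
Zephyr substitutes q_N(q_Z) into its own profit: π_Z = q_Z(400 - q_Z - (296 - q_Z)/2) - 3q_Z = (252 - (1/2)q_Z)q_Z - 3q_Z.
Leader FOC: 249 - q_Z = 0, so q_Z = 249.
Then q_N = (296 - 249)/2 = 47/2.
Total output Q = 545/2, so price P = 400 - 545/2 = 255/2.

127.50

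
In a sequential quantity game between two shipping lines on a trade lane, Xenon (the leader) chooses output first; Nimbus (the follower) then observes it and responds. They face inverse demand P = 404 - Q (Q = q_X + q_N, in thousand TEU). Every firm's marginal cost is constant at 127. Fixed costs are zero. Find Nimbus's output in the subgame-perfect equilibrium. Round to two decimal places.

69.25

Solve by backward induction. Given q_X, the follower Nimbus maximises π_N = (404 - q_X - q_N)q_N - 127q_N.
∂π_N/∂q_N = 277 - q_X - 2q_N = 0 gives the reaction function q_N = (277 - q_X)/2.
Xenon substitutes q_N(q_X) into its own profit: π_X = q_X(404 - q_X - (277 - q_X)/2) - 127q_X = (531/2 - (1/2)q_X)q_X - 127q_X.
Maximising: ∂π_X/∂q_X = 277/2 - q_X = 0, giving q_X = 277/2.
Then q_N = (277 - 277/2)/2 = 277/4.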